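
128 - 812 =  - 684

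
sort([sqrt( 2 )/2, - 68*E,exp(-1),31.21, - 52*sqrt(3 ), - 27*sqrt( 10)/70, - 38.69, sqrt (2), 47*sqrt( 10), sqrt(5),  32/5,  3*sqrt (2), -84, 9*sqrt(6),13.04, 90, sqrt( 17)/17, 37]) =[ - 68*E , - 52*sqrt( 3), - 84, - 38.69, - 27*sqrt (10)/70, sqrt( 17)/17,exp( - 1) , sqrt( 2 )/2, sqrt( 2), sqrt( 5), 3*sqrt( 2), 32/5,13.04 , 9*sqrt( 6 ) , 31.21,37, 90 , 47*sqrt( 10)]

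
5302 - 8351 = - 3049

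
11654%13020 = 11654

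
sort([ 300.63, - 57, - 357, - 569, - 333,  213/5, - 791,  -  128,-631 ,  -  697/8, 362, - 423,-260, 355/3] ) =[-791, - 631, - 569, - 423, - 357, - 333, - 260, - 128, - 697/8,-57, 213/5, 355/3, 300.63, 362 ]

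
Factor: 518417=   518417^1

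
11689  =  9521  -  -2168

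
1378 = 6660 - 5282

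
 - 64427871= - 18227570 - 46200301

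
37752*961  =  36279672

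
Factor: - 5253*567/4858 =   -  2^(-1 )*3^5*17^1*103^1*347^( - 1 ) = - 425493/694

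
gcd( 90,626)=2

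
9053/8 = 9053/8=1131.62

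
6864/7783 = 6864/7783  =  0.88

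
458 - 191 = 267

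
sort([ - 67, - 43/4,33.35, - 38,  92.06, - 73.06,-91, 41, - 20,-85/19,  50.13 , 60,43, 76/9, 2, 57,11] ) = [  -  91, - 73.06, - 67, - 38, - 20,- 43/4 , - 85/19, 2 , 76/9,11 , 33.35, 41, 43, 50.13,57, 60,  92.06 ]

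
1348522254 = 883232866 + 465289388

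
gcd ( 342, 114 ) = 114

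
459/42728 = 459/42728  =  0.01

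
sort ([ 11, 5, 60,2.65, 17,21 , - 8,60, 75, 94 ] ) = [ - 8,2.65, 5 , 11, 17 , 21, 60,60,  75,94] 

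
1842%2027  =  1842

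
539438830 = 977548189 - 438109359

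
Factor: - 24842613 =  - 3^1*1607^1*5153^1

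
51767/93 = 51767/93 = 556.63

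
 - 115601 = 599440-715041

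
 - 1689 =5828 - 7517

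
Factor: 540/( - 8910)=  - 2/33 = - 2^1*3^( - 1 )*11^( - 1 ) 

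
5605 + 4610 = 10215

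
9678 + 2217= 11895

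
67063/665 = 67063/665 = 100.85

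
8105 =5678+2427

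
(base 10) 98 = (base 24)42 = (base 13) 77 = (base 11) 8A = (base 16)62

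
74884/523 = 143 + 95/523 = 143.18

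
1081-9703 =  - 8622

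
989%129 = 86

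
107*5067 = 542169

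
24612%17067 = 7545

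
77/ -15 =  - 77/15 = - 5.13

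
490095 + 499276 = 989371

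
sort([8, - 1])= [ - 1,  8 ] 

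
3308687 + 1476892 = 4785579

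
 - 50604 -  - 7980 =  - 42624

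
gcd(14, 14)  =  14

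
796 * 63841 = 50817436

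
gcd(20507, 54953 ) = 1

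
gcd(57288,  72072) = 1848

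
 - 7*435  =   - 3045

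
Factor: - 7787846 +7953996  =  2^1*5^2*3323^1 = 166150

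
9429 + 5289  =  14718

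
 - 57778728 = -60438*956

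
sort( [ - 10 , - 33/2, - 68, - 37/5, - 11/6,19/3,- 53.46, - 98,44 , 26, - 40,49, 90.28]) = [-98, - 68, - 53.46,  -  40, - 33/2,-10 , - 37/5 , -11/6,19/3,26, 44,49,90.28 ] 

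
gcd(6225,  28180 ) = 5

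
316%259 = 57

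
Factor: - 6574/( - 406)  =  7^( - 1)*19^1*  29^( - 1)*173^1 = 3287/203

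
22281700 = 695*32060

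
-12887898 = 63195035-76082933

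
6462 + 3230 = 9692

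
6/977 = 6/977 =0.01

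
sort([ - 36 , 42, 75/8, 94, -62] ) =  [-62, -36 , 75/8, 42, 94]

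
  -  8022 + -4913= - 12935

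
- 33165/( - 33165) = 1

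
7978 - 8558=- 580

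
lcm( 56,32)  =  224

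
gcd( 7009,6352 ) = 1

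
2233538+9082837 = 11316375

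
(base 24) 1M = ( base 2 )101110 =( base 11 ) 42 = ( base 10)46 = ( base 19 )28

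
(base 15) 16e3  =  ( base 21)b43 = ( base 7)20253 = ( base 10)4938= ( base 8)11512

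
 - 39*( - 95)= 3705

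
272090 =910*299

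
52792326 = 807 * 65418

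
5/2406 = 5/2406 = 0.00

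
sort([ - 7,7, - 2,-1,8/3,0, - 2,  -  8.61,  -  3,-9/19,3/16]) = [ - 8.61, - 7,-3, - 2 , - 2, - 1,-9/19,  0, 3/16, 8/3,7 ] 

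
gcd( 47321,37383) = 1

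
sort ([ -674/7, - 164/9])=[ - 674/7, - 164/9]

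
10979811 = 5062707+5917104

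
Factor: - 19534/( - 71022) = 3^( - 1)*7^( - 1 )*19^( - 1 )*89^( - 1 )*9767^1 = 9767/35511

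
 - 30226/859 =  - 36 + 698/859  =  -35.19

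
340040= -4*(-85010)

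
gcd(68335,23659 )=1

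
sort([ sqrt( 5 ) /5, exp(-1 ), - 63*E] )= [ - 63*E, exp(-1),  sqrt( 5) /5 ] 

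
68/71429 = 68/71429 = 0.00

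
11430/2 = 5715=   5715.00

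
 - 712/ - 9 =79 + 1/9 = 79.11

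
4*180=720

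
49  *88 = 4312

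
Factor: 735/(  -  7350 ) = - 2^( - 1 ) * 5^( - 1)= - 1/10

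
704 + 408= 1112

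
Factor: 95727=3^1*17^1*1877^1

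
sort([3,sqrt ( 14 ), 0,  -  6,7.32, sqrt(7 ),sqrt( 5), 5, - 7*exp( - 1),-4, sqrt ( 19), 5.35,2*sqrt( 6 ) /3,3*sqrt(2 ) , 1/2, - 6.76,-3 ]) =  [  -  6.76, - 6, - 4,  -  3, - 7 * exp( - 1 ), 0, 1/2, 2 *sqrt ( 6) /3, sqrt (5), sqrt( 7 ), 3, sqrt( 14 ), 3 * sqrt( 2),sqrt(19), 5, 5.35, 7.32 ] 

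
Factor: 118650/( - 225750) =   -  113/215 = - 5^( - 1 )*43^( - 1)*113^1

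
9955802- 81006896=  - 71051094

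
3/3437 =3/3437 = 0.00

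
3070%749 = 74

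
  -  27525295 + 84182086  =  56656791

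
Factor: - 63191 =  - 29^1 *2179^1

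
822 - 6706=-5884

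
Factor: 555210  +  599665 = 5^3*9239^1 = 1154875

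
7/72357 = 7/72357 = 0.00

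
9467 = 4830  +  4637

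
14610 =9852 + 4758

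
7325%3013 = 1299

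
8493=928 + 7565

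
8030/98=4015/49= 81.94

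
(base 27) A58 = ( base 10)7433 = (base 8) 16411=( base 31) 7MO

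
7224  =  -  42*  (-172)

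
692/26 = 26 + 8/13 = 26.62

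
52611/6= 8768+1/2 = 8768.50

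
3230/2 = 1615 = 1615.00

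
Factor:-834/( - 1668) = 1/2 = 2^( - 1)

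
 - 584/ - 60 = 146/15 = 9.73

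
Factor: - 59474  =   - 2^1*131^1*227^1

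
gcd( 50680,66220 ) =140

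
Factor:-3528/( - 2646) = 2^2 * 3^( - 1) = 4/3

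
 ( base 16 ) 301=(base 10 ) 769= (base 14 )3CD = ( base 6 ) 3321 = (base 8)1401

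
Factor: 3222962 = 2^1*17^1*94793^1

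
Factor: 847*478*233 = 94333778 =2^1*7^1 * 11^2*233^1 * 239^1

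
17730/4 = 4432 + 1/2 = 4432.50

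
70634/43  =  1642 + 28/43 = 1642.65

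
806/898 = 403/449 = 0.90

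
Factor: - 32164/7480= - 43/10 = - 2^(-1) *5^( - 1) *43^1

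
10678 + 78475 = 89153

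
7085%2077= 854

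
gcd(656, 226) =2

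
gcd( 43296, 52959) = 3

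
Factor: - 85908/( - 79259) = 2^2*3^1*7159^1*79259^ ( - 1 ) 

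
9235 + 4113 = 13348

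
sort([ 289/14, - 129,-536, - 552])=[ - 552, - 536, - 129,289/14 ] 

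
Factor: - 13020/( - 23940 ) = 31/57 = 3^( - 1 )*19^ ( - 1)*31^1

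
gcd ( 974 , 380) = 2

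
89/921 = 89/921 = 0.10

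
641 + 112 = 753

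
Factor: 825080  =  2^3*5^1*20627^1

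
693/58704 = 231/19568 = 0.01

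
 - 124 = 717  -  841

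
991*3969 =3933279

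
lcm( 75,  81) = 2025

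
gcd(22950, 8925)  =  1275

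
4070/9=4070/9 = 452.22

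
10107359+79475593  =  89582952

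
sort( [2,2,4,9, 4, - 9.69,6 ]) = [ - 9.69, 2,2 , 4,4,6,  9]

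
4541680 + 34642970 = 39184650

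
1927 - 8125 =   -  6198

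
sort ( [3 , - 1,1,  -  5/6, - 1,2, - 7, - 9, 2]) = [  -  9,-7, - 1, - 1, - 5/6, 1, 2, 2 , 3]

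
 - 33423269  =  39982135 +-73405404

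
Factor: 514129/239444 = 2^( - 2) *7^1 * 11^2 * 31^( - 1)*607^1*1931^( - 1)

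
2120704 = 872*2432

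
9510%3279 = 2952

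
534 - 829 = -295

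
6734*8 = 53872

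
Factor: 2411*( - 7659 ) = - 3^2* 23^1*37^1*2411^1= - 18465849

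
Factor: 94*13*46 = 2^2*13^1*23^1* 47^1 = 56212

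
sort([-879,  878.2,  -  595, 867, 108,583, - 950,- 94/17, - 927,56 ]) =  [ - 950,  -  927, - 879, - 595,-94/17, 56, 108,  583, 867,878.2 ] 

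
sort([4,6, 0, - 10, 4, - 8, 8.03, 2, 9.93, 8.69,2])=[ - 10,-8,  0 , 2,2, 4 , 4, 6,  8.03, 8.69,9.93]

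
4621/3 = 4621/3 = 1540.33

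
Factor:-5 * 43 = -215 = - 5^1*43^1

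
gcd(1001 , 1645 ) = 7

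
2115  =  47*45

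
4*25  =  100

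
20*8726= 174520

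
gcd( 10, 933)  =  1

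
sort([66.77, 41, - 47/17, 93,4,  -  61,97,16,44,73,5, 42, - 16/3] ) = [-61 , - 16/3,-47/17, 4,5,16 , 41,42,44, 66.77, 73, 93,97] 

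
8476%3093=2290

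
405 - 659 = -254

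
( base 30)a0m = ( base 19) 15IG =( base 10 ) 9022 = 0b10001100111110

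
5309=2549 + 2760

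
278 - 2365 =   -  2087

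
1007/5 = 1007/5 = 201.40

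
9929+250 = 10179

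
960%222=72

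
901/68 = 53/4 = 13.25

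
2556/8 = 319 + 1/2 = 319.50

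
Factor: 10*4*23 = 2^3*5^1*23^1 = 920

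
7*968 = 6776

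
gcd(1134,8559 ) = 27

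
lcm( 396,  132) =396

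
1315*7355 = 9671825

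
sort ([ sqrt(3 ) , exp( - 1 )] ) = [exp( - 1) , sqrt(3)]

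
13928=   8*1741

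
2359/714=3+31/102  =  3.30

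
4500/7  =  4500/7 = 642.86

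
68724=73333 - 4609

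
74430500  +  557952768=632383268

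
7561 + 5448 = 13009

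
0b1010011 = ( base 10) 83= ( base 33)2H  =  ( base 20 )43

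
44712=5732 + 38980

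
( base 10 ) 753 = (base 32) nh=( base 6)3253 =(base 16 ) 2F1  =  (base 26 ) 12P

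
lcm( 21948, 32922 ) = 65844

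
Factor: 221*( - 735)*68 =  - 2^2*3^1*5^1*7^2 * 13^1*17^2 = - 11045580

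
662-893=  - 231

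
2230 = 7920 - 5690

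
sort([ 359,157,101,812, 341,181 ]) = [ 101,157, 181,341,359, 812] 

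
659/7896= 659/7896 =0.08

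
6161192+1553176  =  7714368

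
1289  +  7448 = 8737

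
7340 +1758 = 9098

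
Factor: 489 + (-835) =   -  2^1*173^1 = - 346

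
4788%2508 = 2280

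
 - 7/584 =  - 1 + 577/584 = - 0.01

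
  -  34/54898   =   - 1 + 27432/27449 = -0.00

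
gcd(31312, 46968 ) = 15656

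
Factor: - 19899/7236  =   - 2^( - 2 )*11^1= - 11/4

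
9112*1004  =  9148448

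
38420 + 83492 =121912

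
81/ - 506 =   -  1  +  425/506 =- 0.16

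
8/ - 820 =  - 2/205 = - 0.01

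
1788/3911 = 1788/3911 =0.46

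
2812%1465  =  1347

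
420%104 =4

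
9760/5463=9760/5463 =1.79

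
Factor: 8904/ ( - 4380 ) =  -742/365 = - 2^1*5^(-1)*7^1*53^1 * 73^(  -  1)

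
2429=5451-3022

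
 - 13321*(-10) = 133210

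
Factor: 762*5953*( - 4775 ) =-2^1 * 3^1*5^2*127^1*191^1 * 5953^1 = - 21660288150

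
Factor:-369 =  - 3^2*41^1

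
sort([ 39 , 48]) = [39,48 ]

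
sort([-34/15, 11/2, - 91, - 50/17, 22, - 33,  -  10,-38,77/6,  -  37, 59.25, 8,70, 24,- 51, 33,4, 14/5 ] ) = [ - 91,- 51,  -  38, - 37,-33,-10,  -  50/17,-34/15, 14/5,  4, 11/2, 8,  77/6, 22, 24, 33,59.25,70 ]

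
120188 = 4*30047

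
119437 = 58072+61365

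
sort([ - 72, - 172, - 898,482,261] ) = [ - 898,  -  172, - 72, 261, 482]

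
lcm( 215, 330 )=14190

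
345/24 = 14 + 3/8= 14.38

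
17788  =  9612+8176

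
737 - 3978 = - 3241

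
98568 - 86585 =11983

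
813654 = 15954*51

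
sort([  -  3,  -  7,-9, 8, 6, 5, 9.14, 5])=[ - 9,- 7, - 3, 5, 5, 6,8, 9.14]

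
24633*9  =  221697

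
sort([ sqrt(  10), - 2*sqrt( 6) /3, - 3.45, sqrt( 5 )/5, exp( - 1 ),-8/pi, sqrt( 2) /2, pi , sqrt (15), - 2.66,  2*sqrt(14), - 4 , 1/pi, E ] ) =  [ - 4 , - 3.45, - 2.66, - 8/pi , - 2 * sqrt ( 6)/3, 1/pi, exp ( - 1),  sqrt (5) /5,sqrt(2 ) /2, E, pi , sqrt (10 ), sqrt( 15),2*sqrt (14)]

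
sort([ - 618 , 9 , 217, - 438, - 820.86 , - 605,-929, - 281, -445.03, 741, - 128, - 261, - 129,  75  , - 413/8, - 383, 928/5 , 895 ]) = [ -929, - 820.86, - 618, - 605, - 445.03,-438, - 383, - 281, - 261,-129, - 128, - 413/8, 9, 75,  928/5, 217, 741,895 ] 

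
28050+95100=123150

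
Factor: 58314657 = 3^1*19438219^1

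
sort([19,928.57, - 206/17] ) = [ - 206/17, 19,928.57]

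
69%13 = 4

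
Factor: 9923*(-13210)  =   - 2^1*5^1*1321^1*  9923^1 =- 131082830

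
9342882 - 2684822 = 6658060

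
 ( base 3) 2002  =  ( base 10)56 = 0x38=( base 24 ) 28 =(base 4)320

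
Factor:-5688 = -2^3*3^2 * 79^1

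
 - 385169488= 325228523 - 710398011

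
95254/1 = 95254 = 95254.00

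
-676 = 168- 844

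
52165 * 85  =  4434025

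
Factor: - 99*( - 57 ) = 3^3*11^1*19^1 = 5643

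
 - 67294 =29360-96654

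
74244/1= 74244 = 74244.00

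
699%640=59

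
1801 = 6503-4702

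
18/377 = 18/377 = 0.05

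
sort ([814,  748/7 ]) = [748/7, 814 ] 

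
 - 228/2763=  - 76/921 = - 0.08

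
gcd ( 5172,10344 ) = 5172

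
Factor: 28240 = 2^4 * 5^1*353^1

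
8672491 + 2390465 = 11062956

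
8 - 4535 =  - 4527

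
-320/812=-80/203= -  0.39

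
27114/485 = 55 + 439/485 =55.91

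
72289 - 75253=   -  2964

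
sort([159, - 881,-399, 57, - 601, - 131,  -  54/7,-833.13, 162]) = [ - 881,  -  833.13,-601, - 399, -131, - 54/7, 57,  159, 162]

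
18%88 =18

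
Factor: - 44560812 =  - 2^2 * 3^1*59^1*62939^1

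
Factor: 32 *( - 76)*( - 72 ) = 2^10 * 3^2 * 19^1 = 175104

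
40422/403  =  100 + 122/403 = 100.30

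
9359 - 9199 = 160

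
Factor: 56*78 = 4368 = 2^4*3^1*7^1 * 13^1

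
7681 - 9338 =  - 1657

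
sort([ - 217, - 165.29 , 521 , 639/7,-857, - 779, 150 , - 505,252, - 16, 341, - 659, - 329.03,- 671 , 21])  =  [ - 857, - 779, - 671,-659,  -  505,-329.03,  -  217,-165.29 , - 16,21, 639/7, 150 , 252 , 341,521] 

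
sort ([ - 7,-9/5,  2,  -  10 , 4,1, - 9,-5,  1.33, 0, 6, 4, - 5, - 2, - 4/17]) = [ - 10, - 9, - 7,  -  5, - 5, - 2, - 9/5,-4/17,0, 1,  1.33,2, 4, 4,6]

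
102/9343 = 102/9343  =  0.01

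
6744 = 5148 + 1596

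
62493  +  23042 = 85535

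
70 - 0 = 70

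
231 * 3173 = 732963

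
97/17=5 + 12/17 = 5.71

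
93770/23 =4076 + 22/23 = 4076.96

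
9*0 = 0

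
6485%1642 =1559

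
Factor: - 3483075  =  - 3^1*5^2*46441^1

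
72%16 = 8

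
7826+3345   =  11171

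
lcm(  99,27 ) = 297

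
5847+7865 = 13712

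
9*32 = 288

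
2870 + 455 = 3325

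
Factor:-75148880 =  -2^4*5^1 * 939361^1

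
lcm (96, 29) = 2784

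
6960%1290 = 510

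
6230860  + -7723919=-1493059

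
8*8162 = 65296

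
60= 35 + 25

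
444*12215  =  5423460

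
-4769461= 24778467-29547928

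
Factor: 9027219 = 3^1*337^1*8929^1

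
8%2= 0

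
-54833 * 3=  - 164499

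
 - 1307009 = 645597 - 1952606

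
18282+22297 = 40579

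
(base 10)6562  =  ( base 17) 15C0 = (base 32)6D2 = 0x19A2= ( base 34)5n0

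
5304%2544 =216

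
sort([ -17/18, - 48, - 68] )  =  [ - 68, - 48, - 17/18]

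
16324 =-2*( - 8162)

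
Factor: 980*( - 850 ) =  - 833000 = - 2^3*5^3*7^2 * 17^1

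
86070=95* 906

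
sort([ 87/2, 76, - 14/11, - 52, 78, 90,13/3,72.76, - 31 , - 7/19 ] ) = [ - 52,-31,- 14/11, - 7/19, 13/3, 87/2, 72.76, 76 , 78, 90]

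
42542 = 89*478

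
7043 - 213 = 6830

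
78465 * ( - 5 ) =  - 392325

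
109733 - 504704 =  - 394971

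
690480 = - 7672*( - 90) 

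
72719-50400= 22319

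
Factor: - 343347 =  - 3^1*193^1*593^1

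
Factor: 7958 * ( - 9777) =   -  77805366 = - 2^1*3^1 * 23^1*173^1*3259^1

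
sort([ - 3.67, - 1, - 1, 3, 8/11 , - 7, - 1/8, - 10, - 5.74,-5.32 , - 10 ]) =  [ - 10, - 10, - 7, - 5.74, - 5.32, - 3.67, - 1, - 1, - 1/8,8/11,3 ]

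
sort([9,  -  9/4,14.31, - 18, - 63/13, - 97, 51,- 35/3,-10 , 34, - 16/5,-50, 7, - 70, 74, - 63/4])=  [ - 97, - 70,  -  50,-18 ,-63/4,-35/3,-10,-63/13, - 16/5,  -  9/4, 7, 9,  14.31, 34, 51, 74 ]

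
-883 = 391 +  - 1274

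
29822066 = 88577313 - 58755247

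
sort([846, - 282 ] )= [ - 282 , 846 ]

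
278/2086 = 139/1043=0.13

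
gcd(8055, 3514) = 1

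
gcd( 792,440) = 88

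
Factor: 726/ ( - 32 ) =-363/16 = - 2^( - 4)*3^1*11^2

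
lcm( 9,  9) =9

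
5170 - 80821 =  - 75651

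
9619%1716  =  1039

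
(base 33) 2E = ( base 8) 120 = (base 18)48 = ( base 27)2q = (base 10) 80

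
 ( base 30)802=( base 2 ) 1110000100010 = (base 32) 712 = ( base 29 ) 8ga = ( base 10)7202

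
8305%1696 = 1521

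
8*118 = 944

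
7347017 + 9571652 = 16918669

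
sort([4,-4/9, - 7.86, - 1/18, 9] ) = [ - 7.86, - 4/9, - 1/18,4,  9] 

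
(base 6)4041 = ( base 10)889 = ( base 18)2D7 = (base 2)1101111001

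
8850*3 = 26550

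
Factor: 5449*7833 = 3^1*7^1*373^1 *5449^1 = 42682017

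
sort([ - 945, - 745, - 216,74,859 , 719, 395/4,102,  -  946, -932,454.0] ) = [-946,  -  945, - 932,-745, - 216 , 74, 395/4, 102, 454.0, 719, 859]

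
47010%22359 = 2292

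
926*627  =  580602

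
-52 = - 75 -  - 23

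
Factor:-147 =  - 3^1 * 7^2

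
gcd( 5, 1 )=1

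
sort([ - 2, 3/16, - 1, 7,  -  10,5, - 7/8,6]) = [-10,-2,- 1, - 7/8, 3/16 , 5,6 , 7]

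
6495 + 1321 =7816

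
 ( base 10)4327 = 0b1000011100111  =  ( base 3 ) 12221021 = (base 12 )2607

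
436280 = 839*520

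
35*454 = 15890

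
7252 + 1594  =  8846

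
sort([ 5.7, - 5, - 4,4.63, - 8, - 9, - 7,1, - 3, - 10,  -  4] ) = [ - 10, - 9  , - 8,-7, - 5,  -  4, -4 , - 3,1, 4.63,5.7 ]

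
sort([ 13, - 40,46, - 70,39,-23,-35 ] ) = [ - 70, - 40,- 35, - 23, 13 , 39 , 46] 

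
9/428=9/428 = 0.02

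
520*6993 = 3636360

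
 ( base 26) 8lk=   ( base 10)5974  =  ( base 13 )2947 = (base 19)ga8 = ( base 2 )1011101010110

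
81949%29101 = 23747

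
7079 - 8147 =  - 1068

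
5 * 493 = 2465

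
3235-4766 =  - 1531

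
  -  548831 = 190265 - 739096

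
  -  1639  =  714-2353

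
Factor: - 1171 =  - 1171^1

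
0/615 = 0 = 0.00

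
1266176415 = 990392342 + 275784073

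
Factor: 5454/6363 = 2^1*3^1*7^( - 1)  =  6/7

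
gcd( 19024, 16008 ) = 232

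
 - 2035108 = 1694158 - 3729266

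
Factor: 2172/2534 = 6/7 = 2^1*3^1 * 7^( - 1 )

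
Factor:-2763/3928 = -2^(-3 )*3^2*307^1*491^( - 1 )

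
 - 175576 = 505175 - 680751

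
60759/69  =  20253/23 = 880.57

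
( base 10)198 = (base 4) 3012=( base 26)7g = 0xc6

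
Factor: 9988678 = 2^1*7^1*713477^1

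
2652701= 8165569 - 5512868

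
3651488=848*4306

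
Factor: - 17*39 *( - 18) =11934  =  2^1 * 3^3 *13^1*17^1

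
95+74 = 169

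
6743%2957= 829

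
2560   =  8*320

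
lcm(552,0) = 0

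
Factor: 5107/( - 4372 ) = -2^( - 2)*1093^(  -  1 )*5107^1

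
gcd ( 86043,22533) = 87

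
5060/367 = 13 + 289/367 = 13.79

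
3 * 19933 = 59799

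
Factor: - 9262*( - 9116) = 84432392= 2^3 * 11^1*43^1*53^1*421^1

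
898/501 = 898/501=1.79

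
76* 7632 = 580032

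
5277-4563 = 714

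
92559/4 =92559/4=23139.75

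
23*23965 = 551195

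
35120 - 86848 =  - 51728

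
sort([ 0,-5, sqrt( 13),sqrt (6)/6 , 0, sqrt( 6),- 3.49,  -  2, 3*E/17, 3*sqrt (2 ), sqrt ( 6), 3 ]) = [  -  5, - 3.49,-2, 0 , 0, sqrt( 6)/6, 3*E/17, sqrt(6),sqrt( 6), 3,sqrt( 13), 3*sqrt( 2) ]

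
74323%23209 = 4696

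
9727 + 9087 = 18814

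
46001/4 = 11500 + 1/4  =  11500.25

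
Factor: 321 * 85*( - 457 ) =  - 3^1*5^1*17^1*107^1*457^1 = - 12469245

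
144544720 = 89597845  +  54946875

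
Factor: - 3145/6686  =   - 2^( - 1 ) * 5^1*17^1*37^1*3343^( - 1)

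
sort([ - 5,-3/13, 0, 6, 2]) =[ - 5,- 3/13, 0, 2,6 ]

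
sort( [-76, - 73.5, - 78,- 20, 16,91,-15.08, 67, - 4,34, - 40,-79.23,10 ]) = [  -  79.23, - 78, - 76, - 73.5, - 40, - 20, - 15.08, - 4, 10,16,  34,67,91] 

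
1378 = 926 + 452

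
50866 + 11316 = 62182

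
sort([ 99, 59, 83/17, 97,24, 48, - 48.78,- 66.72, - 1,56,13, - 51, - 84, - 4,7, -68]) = [ - 84, - 68, - 66.72,-51, - 48.78, - 4, - 1,  83/17,  7, 13,  24,48 , 56,59,97, 99]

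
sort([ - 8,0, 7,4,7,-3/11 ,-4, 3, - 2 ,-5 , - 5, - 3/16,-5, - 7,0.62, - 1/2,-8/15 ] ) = [ - 8, - 7 ,-5,  -  5,-5, - 4 , - 2 , - 8/15 ,-1/2,-3/11 ,-3/16,0, 0.62, 3,4, 7,7]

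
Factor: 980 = 2^2*5^1*7^2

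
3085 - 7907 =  - 4822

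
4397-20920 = - 16523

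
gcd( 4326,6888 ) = 42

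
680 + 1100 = 1780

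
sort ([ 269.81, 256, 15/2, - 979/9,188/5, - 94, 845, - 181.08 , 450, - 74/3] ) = [ - 181.08 , - 979/9 , - 94, - 74/3, 15/2,188/5, 256,269.81,450, 845] 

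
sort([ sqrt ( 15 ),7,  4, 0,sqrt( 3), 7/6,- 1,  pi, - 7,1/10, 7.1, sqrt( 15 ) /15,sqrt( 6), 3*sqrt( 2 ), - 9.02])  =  [ - 9.02, - 7,- 1, 0,1/10,  sqrt( 15 )/15, 7/6, sqrt ( 3), sqrt ( 6 ) , pi,  sqrt( 15 ),  4, 3*sqrt(2 ),  7,7.1 ]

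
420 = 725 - 305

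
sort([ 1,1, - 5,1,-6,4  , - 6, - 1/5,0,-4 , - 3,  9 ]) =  [-6, - 6, - 5, - 4, -3, - 1/5,0, 1,1,  1, 4,  9]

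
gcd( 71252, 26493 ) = 1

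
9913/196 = 9913/196  =  50.58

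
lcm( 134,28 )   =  1876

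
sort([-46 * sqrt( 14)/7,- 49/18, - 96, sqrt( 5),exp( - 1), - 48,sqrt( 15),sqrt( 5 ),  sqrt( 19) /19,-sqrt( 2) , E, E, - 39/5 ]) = [ - 96, - 48, - 46*sqrt( 14) /7, - 39/5, - 49/18, - sqrt(2), sqrt( 19) /19,exp( - 1 ),sqrt( 5 ),  sqrt( 5 ),E, E,sqrt( 15)]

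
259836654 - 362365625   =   - 102528971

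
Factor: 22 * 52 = 1144 = 2^3 * 11^1 * 13^1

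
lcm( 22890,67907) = 2037210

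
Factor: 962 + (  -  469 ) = 493= 17^1*29^1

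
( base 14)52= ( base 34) 24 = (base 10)72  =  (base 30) 2C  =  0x48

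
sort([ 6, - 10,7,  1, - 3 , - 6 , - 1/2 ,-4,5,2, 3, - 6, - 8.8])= [ - 10 , - 8.8, - 6,-6, - 4, - 3, - 1/2, 1,  2,3, 5, 6,7]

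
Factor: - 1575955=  - 5^1*19^1*53^1*313^1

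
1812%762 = 288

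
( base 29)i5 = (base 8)1017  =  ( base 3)201112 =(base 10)527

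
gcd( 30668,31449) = 11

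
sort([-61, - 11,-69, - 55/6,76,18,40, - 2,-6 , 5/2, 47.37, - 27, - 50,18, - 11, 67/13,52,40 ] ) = [ -69, - 61,-50, - 27, - 11, - 11, - 55/6, - 6,-2,5/2,67/13,18,18, 40,40,47.37,52,76 ]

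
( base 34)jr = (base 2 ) 1010100001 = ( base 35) J8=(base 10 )673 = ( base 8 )1241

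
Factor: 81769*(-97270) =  - 7953670630 = - 2^1*5^1*71^1 * 137^1*81769^1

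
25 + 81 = 106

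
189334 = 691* 274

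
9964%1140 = 844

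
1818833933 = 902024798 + 916809135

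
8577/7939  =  1 + 638/7939 =1.08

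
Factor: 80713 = 80713^1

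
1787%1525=262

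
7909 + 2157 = 10066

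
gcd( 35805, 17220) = 105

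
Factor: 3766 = 2^1*7^1*269^1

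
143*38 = 5434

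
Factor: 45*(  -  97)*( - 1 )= 4365 = 3^2 *5^1 * 97^1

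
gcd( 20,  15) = 5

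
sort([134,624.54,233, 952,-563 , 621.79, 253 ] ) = [ - 563, 134, 233, 253,  621.79, 624.54,952]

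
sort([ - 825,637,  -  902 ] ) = [ -902,  -  825,637] 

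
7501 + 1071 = 8572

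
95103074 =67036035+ 28067039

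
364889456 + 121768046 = 486657502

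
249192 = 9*27688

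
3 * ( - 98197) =-294591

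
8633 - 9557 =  - 924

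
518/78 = 259/39= 6.64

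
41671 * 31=1291801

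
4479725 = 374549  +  4105176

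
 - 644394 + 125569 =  - 518825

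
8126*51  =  414426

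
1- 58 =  - 57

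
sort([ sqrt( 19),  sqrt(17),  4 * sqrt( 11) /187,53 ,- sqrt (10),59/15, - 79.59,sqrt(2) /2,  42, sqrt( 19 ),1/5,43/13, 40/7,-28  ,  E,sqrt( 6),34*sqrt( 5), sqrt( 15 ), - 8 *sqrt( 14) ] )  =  [ - 79.59 , - 8*sqrt( 14 ), - 28, - sqrt(10),4*sqrt ( 11 ) /187,  1/5, sqrt(2) /2, sqrt(6 ) , E,  43/13, sqrt( 15 ) , 59/15 , sqrt( 17),sqrt( 19),  sqrt( 19 ) , 40/7,  42, 53,  34*sqrt( 5 )]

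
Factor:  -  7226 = -2^1* 3613^1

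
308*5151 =1586508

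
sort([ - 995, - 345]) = [-995,  -  345]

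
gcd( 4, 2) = 2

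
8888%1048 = 504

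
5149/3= 5149/3= 1716.33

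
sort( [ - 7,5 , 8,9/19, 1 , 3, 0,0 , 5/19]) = [ - 7,0, 0,5/19,9/19,  1,3 , 5, 8]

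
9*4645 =41805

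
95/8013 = 95/8013 = 0.01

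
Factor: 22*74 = 1628=2^2*  11^1*37^1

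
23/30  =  23/30 = 0.77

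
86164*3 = 258492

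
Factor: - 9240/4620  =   - 2^1 = -2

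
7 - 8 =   -  1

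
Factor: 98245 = 5^1*7^2*401^1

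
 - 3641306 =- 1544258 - 2097048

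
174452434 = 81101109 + 93351325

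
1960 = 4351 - 2391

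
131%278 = 131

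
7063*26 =183638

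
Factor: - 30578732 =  - 2^2*971^1*7873^1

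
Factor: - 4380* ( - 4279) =2^2*3^1*5^1*11^1*73^1*389^1=18742020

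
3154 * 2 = 6308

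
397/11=397/11=36.09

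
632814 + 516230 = 1149044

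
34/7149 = 34/7149 = 0.00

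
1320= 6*220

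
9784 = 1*9784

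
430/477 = 430/477 = 0.90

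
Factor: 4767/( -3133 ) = - 3^1*7^1*13^(-1 )  *  227^1*241^(-1)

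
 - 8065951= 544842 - 8610793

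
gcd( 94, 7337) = 1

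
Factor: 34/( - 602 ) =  - 7^ ( - 1 )*17^1*43^(  -  1) = - 17/301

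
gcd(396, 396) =396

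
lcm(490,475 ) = 46550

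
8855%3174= 2507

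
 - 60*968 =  - 58080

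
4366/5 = 873 + 1/5 = 873.20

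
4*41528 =166112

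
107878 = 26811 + 81067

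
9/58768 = 9/58768 =0.00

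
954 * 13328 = 12714912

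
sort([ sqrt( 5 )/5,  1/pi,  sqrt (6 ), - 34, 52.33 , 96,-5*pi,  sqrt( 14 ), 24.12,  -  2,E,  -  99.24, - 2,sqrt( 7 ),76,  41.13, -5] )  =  [  -  99.24, - 34, - 5*pi, - 5,-2 , - 2,1/pi, sqrt(5)/5,sqrt( 6 ),sqrt(7), E, sqrt( 14 ),  24.12,  41.13, 52.33, 76, 96] 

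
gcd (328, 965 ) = 1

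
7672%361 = 91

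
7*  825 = 5775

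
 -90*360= -32400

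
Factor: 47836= 2^2*11959^1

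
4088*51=208488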